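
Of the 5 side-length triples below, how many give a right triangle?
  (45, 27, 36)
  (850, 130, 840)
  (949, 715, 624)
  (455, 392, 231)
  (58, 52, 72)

(45,27,36): 27²+36² = 2025 = 45² → right
(850,130,840): 130²+840² = 722500 = 850² → right
(949,715,624): 624²+715² = 900601 = 949² → right
(455,392,231): 231²+392² = 207025 = 455² → right
(58,52,72): 52²+58² = 6068 > 5184 = 72² → acute
4 of the 5 are right.

4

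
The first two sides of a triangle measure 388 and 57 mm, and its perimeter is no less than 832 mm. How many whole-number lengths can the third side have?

Triangle inequality: 331 < x < 445. Perimeter ≥ 832 gives x ≥ 832 − 388 − 57 = 387.
So 387 ≤ x < 445; integers 387 through 444: 58 values.

58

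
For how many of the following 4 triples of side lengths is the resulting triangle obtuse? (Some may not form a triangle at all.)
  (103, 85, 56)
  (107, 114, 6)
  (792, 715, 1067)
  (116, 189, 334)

(103,85,56): 56²+85² = 10361 < 10609 = 103² → obtuse
(107,114,6): 6+107 ≤ 114, not a triangle
(792,715,1067): 715²+792² = 1138489 = 1067² → right
(116,189,334): 116+189 ≤ 334, not a triangle
1 of the 4 is obtuse.

1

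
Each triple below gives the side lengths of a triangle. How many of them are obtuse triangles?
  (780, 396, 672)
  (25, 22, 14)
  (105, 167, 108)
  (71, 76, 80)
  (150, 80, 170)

1

(780,396,672): 396²+672² = 608400 = 780² → right
(25,22,14): 14²+22² = 680 > 625 = 25² → acute
(105,167,108): 105²+108² = 22689 < 27889 = 167² → obtuse
(71,76,80): 71²+76² = 10817 > 6400 = 80² → acute
(150,80,170): 80²+150² = 28900 = 170² → right
1 of the 5 is obtuse.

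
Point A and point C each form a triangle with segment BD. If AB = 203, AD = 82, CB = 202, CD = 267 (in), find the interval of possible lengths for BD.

121 < BD < 285

From triangle ABD: |203 − 82| < BD < 203 + 82, i.e. 121 < BD < 285.
From triangle CBD: 65 < BD < 469.
Both must hold, so BD lies in the intersection.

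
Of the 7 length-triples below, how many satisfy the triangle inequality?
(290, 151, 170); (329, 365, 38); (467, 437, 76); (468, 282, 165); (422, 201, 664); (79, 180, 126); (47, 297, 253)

5

(151,170,290): 151+170 > 290 → valid
(38,329,365): 38+329 > 365 → valid
(76,437,467): 76+437 > 467 → valid
(165,282,468): 165+282 ≤ 468 → not valid
(201,422,664): 201+422 ≤ 664 → not valid
(79,126,180): 79+126 > 180 → valid
(47,253,297): 47+253 > 297 → valid
5 of the 7 triples form a triangle.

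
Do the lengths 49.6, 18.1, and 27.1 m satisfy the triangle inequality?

The longest side is 49.6, but the other two sum to only 45.2.
45.2 < 49.6, so the triangle inequality fails.

No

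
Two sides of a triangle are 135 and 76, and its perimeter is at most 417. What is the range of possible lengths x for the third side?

Triangle inequality alone gives 59 < x < 211.
The perimeter condition gives x ≤ 417 − 135 − 76 = 206.
Intersecting the two: 59 < x ≤ 206.

59 < x ≤ 206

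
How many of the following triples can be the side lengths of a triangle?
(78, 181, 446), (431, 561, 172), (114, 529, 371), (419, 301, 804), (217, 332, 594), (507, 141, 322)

(78,181,446): 78+181 ≤ 446 → not valid
(172,431,561): 172+431 > 561 → valid
(114,371,529): 114+371 ≤ 529 → not valid
(301,419,804): 301+419 ≤ 804 → not valid
(217,332,594): 217+332 ≤ 594 → not valid
(141,322,507): 141+322 ≤ 507 → not valid
1 of the 6 triples forms a triangle.

1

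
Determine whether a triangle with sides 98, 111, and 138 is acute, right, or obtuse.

acute

Compare the square of the longest side to the sum of squares of the other two: 98² + 111² = 21925 > 19044 = 138².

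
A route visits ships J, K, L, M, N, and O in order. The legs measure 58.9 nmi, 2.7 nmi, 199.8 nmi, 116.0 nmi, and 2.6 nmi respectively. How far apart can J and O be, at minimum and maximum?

The maximum is all hops collinear in one direction: 58.9 + 2.7 + 199.8 + 116.0 + 2.6 = 380.0.
The longest hop is 199.8; the others sum to 180.2. Folding the others back against it leaves at least 199.8 − 180.2 = 19.6.

19.6 ≤ JO ≤ 380.0 nmi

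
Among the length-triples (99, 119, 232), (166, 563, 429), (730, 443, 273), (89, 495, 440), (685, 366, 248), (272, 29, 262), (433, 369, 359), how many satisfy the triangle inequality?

(99,119,232): 99+119 ≤ 232 → not valid
(166,429,563): 166+429 > 563 → valid
(273,443,730): 273+443 ≤ 730 → not valid
(89,440,495): 89+440 > 495 → valid
(248,366,685): 248+366 ≤ 685 → not valid
(29,262,272): 29+262 > 272 → valid
(359,369,433): 359+369 > 433 → valid
4 of the 7 triples form a triangle.

4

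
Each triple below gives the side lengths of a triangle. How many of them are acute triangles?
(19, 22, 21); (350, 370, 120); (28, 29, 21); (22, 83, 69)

2

(19,22,21): 19²+21² = 802 > 484 = 22² → acute
(350,370,120): 120²+350² = 136900 = 370² → right
(28,29,21): 21²+28² = 1225 > 841 = 29² → acute
(22,83,69): 22²+69² = 5245 < 6889 = 83² → obtuse
2 of the 4 are acute.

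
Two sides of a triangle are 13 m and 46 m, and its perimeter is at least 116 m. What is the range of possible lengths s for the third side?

57 ≤ s < 59

Triangle inequality alone gives 33 < s < 59.
The perimeter condition gives s ≥ 116 − 13 − 46 = 57.
Intersecting the two: 57 ≤ s < 59.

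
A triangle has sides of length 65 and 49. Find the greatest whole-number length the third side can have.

113

The third side must be strictly less than 65 + 49 = 114.
The largest integer below 114 is 113.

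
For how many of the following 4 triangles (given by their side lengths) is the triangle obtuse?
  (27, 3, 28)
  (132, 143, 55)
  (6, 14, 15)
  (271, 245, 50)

2

(27,3,28): 3²+27² = 738 < 784 = 28² → obtuse
(132,143,55): 55²+132² = 20449 = 143² → right
(6,14,15): 6²+14² = 232 > 225 = 15² → acute
(271,245,50): 50²+245² = 62525 < 73441 = 271² → obtuse
2 of the 4 are obtuse.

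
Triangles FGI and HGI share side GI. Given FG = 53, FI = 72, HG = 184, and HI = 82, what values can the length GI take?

102 < GI < 125

From triangle FGI: |53 − 72| < GI < 53 + 72, i.e. 19 < GI < 125.
From triangle HGI: 102 < GI < 266.
Both must hold, so GI lies in the intersection.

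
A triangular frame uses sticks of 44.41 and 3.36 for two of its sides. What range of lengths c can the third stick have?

41.05 < c < 47.77

By the triangle inequality, c must be less than 44.41 + 3.36 = 47.77 and greater than |44.41 − 3.36| = 41.05.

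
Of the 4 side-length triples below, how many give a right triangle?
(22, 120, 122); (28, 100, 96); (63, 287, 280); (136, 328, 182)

(22,120,122): 22²+120² = 14884 = 122² → right
(28,100,96): 28²+96² = 10000 = 100² → right
(63,287,280): 63²+280² = 82369 = 287² → right
(136,328,182): 136+182 ≤ 328, not a triangle
3 of the 4 are right.

3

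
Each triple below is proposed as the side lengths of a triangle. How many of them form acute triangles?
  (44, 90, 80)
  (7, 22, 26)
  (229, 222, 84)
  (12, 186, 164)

(44,90,80): 44²+80² = 8336 > 8100 = 90² → acute
(7,22,26): 7²+22² = 533 < 676 = 26² → obtuse
(229,222,84): 84²+222² = 56340 > 52441 = 229² → acute
(12,186,164): 12+164 ≤ 186, not a triangle
2 of the 4 are acute.

2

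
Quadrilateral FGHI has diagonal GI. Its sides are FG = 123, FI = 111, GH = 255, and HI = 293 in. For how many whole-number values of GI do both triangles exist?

From triangle FGI: 12 < GI < 234.
From triangle HGI: 38 < GI < 548.
Intersection: 38 < GI < 234, so integers 39 through 233: 195 values.

195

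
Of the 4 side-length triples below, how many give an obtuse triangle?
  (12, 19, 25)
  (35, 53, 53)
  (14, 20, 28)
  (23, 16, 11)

(12,19,25): 12²+19² = 505 < 625 = 25² → obtuse
(35,53,53): 35²+53² = 4034 > 2809 = 53² → acute
(14,20,28): 14²+20² = 596 < 784 = 28² → obtuse
(23,16,11): 11²+16² = 377 < 529 = 23² → obtuse
3 of the 4 are obtuse.

3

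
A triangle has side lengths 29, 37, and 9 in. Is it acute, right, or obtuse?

obtuse

Compare the square of the longest side to the sum of squares of the other two: 9² + 29² = 922 < 1369 = 37².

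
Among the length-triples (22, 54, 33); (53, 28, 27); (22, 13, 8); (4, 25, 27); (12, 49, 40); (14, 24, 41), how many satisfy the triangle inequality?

4

(22,33,54): 22+33 > 54 → valid
(27,28,53): 27+28 > 53 → valid
(8,13,22): 8+13 ≤ 22 → not valid
(4,25,27): 4+25 > 27 → valid
(12,40,49): 12+40 > 49 → valid
(14,24,41): 14+24 ≤ 41 → not valid
4 of the 6 triples form a triangle.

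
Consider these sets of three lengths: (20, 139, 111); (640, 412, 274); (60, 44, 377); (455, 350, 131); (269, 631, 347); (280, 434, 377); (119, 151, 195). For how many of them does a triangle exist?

4

(20,111,139): 20+111 ≤ 139 → not valid
(274,412,640): 274+412 > 640 → valid
(44,60,377): 44+60 ≤ 377 → not valid
(131,350,455): 131+350 > 455 → valid
(269,347,631): 269+347 ≤ 631 → not valid
(280,377,434): 280+377 > 434 → valid
(119,151,195): 119+151 > 195 → valid
4 of the 7 triples form a triangle.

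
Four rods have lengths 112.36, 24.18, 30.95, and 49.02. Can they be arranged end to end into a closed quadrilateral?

For a quadrilateral, each side must be shorter than the sum of the others.
Here the longest side is 112.36, but the remaining 3 sides sum to only 104.15.

No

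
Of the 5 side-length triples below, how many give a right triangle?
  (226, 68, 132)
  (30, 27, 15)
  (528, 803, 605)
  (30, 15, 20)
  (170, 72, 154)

(226,68,132): 68+132 ≤ 226, not a triangle
(30,27,15): 15²+27² = 954 > 900 = 30² → acute
(528,803,605): 528²+605² = 644809 = 803² → right
(30,15,20): 15²+20² = 625 < 900 = 30² → obtuse
(170,72,154): 72²+154² = 28900 = 170² → right
2 of the 5 are right.

2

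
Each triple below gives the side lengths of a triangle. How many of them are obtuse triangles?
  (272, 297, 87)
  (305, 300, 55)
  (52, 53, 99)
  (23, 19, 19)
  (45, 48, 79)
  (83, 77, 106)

3

(272,297,87): 87²+272² = 81553 < 88209 = 297² → obtuse
(305,300,55): 55²+300² = 93025 = 305² → right
(52,53,99): 52²+53² = 5513 < 9801 = 99² → obtuse
(23,19,19): 19²+19² = 722 > 529 = 23² → acute
(45,48,79): 45²+48² = 4329 < 6241 = 79² → obtuse
(83,77,106): 77²+83² = 12818 > 11236 = 106² → acute
3 of the 6 are obtuse.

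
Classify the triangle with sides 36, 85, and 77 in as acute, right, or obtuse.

Compare the square of the longest side to the sum of squares of the other two: 36² + 77² = 7225 = 85².

right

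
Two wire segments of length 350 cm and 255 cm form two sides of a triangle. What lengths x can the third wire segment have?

By the triangle inequality, x must be less than 350 + 255 = 605 and greater than |350 − 255| = 95.

95 < x < 605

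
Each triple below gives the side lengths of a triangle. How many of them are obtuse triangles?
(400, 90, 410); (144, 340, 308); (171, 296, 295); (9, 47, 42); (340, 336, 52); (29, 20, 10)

2

(400,90,410): 90²+400² = 168100 = 410² → right
(144,340,308): 144²+308² = 115600 = 340² → right
(171,296,295): 171²+295² = 116266 > 87616 = 296² → acute
(9,47,42): 9²+42² = 1845 < 2209 = 47² → obtuse
(340,336,52): 52²+336² = 115600 = 340² → right
(29,20,10): 10²+20² = 500 < 841 = 29² → obtuse
2 of the 6 are obtuse.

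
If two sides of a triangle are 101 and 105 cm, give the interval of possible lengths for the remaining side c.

4 < c < 206 (cm)

By the triangle inequality, c must be less than 101 + 105 = 206 and greater than |101 − 105| = 4.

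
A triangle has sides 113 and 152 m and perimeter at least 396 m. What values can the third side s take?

Triangle inequality alone gives 39 < s < 265.
The perimeter condition gives s ≥ 396 − 113 − 152 = 131.
Intersecting the two: 131 ≤ s < 265.

131 ≤ s < 265 m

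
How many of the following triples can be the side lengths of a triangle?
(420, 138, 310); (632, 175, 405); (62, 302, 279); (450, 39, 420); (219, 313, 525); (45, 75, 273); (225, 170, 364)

5

(138,310,420): 138+310 > 420 → valid
(175,405,632): 175+405 ≤ 632 → not valid
(62,279,302): 62+279 > 302 → valid
(39,420,450): 39+420 > 450 → valid
(219,313,525): 219+313 > 525 → valid
(45,75,273): 45+75 ≤ 273 → not valid
(170,225,364): 170+225 > 364 → valid
5 of the 7 triples form a triangle.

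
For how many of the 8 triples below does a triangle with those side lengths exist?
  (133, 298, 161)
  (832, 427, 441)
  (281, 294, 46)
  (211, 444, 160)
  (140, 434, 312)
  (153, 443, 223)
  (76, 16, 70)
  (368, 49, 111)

4

(133,161,298): 133+161 ≤ 298 → not valid
(427,441,832): 427+441 > 832 → valid
(46,281,294): 46+281 > 294 → valid
(160,211,444): 160+211 ≤ 444 → not valid
(140,312,434): 140+312 > 434 → valid
(153,223,443): 153+223 ≤ 443 → not valid
(16,70,76): 16+70 > 76 → valid
(49,111,368): 49+111 ≤ 368 → not valid
4 of the 8 triples form a triangle.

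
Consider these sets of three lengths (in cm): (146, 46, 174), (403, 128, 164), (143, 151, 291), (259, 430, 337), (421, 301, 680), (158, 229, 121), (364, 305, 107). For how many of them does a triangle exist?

(46,146,174): 46+146 > 174 → valid
(128,164,403): 128+164 ≤ 403 → not valid
(143,151,291): 143+151 > 291 → valid
(259,337,430): 259+337 > 430 → valid
(301,421,680): 301+421 > 680 → valid
(121,158,229): 121+158 > 229 → valid
(107,305,364): 107+305 > 364 → valid
6 of the 7 triples form a triangle.

6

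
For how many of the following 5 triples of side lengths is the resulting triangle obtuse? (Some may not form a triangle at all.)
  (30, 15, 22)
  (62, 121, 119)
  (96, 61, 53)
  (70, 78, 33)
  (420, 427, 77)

(30,15,22): 15²+22² = 709 < 900 = 30² → obtuse
(62,121,119): 62²+119² = 18005 > 14641 = 121² → acute
(96,61,53): 53²+61² = 6530 < 9216 = 96² → obtuse
(70,78,33): 33²+70² = 5989 < 6084 = 78² → obtuse
(420,427,77): 77²+420² = 182329 = 427² → right
3 of the 5 are obtuse.

3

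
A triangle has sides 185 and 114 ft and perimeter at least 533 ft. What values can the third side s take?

234 ≤ s < 299

Triangle inequality alone gives 71 < s < 299.
The perimeter condition gives s ≥ 533 − 185 − 114 = 234.
Intersecting the two: 234 ≤ s < 299.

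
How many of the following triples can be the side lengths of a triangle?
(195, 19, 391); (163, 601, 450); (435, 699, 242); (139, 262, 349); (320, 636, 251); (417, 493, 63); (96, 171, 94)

(19,195,391): 19+195 ≤ 391 → not valid
(163,450,601): 163+450 > 601 → valid
(242,435,699): 242+435 ≤ 699 → not valid
(139,262,349): 139+262 > 349 → valid
(251,320,636): 251+320 ≤ 636 → not valid
(63,417,493): 63+417 ≤ 493 → not valid
(94,96,171): 94+96 > 171 → valid
3 of the 7 triples form a triangle.

3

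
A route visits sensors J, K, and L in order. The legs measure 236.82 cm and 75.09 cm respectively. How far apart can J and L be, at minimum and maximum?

161.73 ≤ JL ≤ 311.91 cm

By the triangle inequality, |236.82 − 75.09| ≤ JL ≤ 236.82 + 75.09.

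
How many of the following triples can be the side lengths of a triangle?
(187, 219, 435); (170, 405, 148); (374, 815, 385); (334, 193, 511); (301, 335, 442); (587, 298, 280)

(187,219,435): 187+219 ≤ 435 → not valid
(148,170,405): 148+170 ≤ 405 → not valid
(374,385,815): 374+385 ≤ 815 → not valid
(193,334,511): 193+334 > 511 → valid
(301,335,442): 301+335 > 442 → valid
(280,298,587): 280+298 ≤ 587 → not valid
2 of the 6 triples form a triangle.

2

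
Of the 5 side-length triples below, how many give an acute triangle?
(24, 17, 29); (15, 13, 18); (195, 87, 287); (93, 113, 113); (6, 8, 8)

(24,17,29): 17²+24² = 865 > 841 = 29² → acute
(15,13,18): 13²+15² = 394 > 324 = 18² → acute
(195,87,287): 87+195 ≤ 287, not a triangle
(93,113,113): 93²+113² = 21418 > 12769 = 113² → acute
(6,8,8): 6²+8² = 100 > 64 = 8² → acute
4 of the 5 are acute.

4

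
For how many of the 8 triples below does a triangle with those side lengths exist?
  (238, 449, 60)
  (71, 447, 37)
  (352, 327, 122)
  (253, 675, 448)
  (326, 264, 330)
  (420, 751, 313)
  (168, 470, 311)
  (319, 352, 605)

(60,238,449): 60+238 ≤ 449 → not valid
(37,71,447): 37+71 ≤ 447 → not valid
(122,327,352): 122+327 > 352 → valid
(253,448,675): 253+448 > 675 → valid
(264,326,330): 264+326 > 330 → valid
(313,420,751): 313+420 ≤ 751 → not valid
(168,311,470): 168+311 > 470 → valid
(319,352,605): 319+352 > 605 → valid
5 of the 8 triples form a triangle.

5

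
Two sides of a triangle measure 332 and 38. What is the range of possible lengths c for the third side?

By the triangle inequality, c must be less than 332 + 38 = 370 and greater than |332 − 38| = 294.

294 < c < 370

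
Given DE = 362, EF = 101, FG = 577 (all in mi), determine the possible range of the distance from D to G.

114 ≤ DG ≤ 1040 mi

The maximum is all hops collinear in one direction: 362 + 101 + 577 = 1040.
The longest hop is 577; the others sum to 463. Folding the others back against it leaves at least 577 − 463 = 114.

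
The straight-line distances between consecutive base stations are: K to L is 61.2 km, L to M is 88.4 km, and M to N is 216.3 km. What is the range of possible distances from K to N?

66.7 ≤ KN ≤ 365.9 km

The maximum is all hops collinear in one direction: 61.2 + 88.4 + 216.3 = 365.9.
The longest hop is 216.3; the others sum to 149.6. Folding the others back against it leaves at least 216.3 − 149.6 = 66.7.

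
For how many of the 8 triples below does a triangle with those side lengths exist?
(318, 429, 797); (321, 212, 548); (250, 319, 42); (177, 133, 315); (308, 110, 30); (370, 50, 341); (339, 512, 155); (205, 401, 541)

2

(318,429,797): 318+429 ≤ 797 → not valid
(212,321,548): 212+321 ≤ 548 → not valid
(42,250,319): 42+250 ≤ 319 → not valid
(133,177,315): 133+177 ≤ 315 → not valid
(30,110,308): 30+110 ≤ 308 → not valid
(50,341,370): 50+341 > 370 → valid
(155,339,512): 155+339 ≤ 512 → not valid
(205,401,541): 205+401 > 541 → valid
2 of the 8 triples form a triangle.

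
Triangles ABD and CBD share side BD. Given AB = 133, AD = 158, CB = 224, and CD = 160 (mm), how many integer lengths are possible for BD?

From triangle ABD: 25 < BD < 291.
From triangle CBD: 64 < BD < 384.
Intersection: 64 < BD < 291, so integers 65 through 290: 226 values.

226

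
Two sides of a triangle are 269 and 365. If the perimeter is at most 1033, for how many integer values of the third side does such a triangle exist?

Triangle inequality: 96 < x < 634. Perimeter ≤ 1033 gives x ≤ 1033 − 269 − 365 = 399.
So 96 < x ≤ 399; integers 97 through 399: 303 values.

303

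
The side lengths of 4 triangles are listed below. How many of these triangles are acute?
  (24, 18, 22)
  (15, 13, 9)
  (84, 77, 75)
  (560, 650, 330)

(24,18,22): 18²+22² = 808 > 576 = 24² → acute
(15,13,9): 9²+13² = 250 > 225 = 15² → acute
(84,77,75): 75²+77² = 11554 > 7056 = 84² → acute
(560,650,330): 330²+560² = 422500 = 650² → right
3 of the 4 are acute.

3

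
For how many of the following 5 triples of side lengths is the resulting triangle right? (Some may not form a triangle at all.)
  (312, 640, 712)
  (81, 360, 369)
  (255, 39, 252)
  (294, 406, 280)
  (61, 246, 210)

4

(312,640,712): 312²+640² = 506944 = 712² → right
(81,360,369): 81²+360² = 136161 = 369² → right
(255,39,252): 39²+252² = 65025 = 255² → right
(294,406,280): 280²+294² = 164836 = 406² → right
(61,246,210): 61²+210² = 47821 < 60516 = 246² → obtuse
4 of the 5 are right.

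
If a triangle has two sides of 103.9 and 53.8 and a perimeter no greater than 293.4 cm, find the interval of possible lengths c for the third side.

50.1 < c ≤ 135.7

Triangle inequality alone gives 50.1 < c < 157.7.
The perimeter condition gives c ≤ 293.4 − 103.9 − 53.8 = 135.7.
Intersecting the two: 50.1 < c ≤ 135.7.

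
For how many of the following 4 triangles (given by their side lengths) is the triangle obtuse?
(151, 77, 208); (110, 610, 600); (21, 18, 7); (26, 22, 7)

3

(151,77,208): 77²+151² = 28730 < 43264 = 208² → obtuse
(110,610,600): 110²+600² = 372100 = 610² → right
(21,18,7): 7²+18² = 373 < 441 = 21² → obtuse
(26,22,7): 7²+22² = 533 < 676 = 26² → obtuse
3 of the 4 are obtuse.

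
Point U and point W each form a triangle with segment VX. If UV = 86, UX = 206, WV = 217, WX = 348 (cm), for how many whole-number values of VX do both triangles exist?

160

From triangle UVX: 120 < VX < 292.
From triangle WVX: 131 < VX < 565.
Intersection: 131 < VX < 292, so integers 132 through 291: 160 values.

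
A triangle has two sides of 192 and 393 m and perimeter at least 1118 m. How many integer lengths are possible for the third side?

Triangle inequality: 201 < x < 585. Perimeter ≥ 1118 gives x ≥ 1118 − 192 − 393 = 533.
So 533 ≤ x < 585; integers 533 through 584: 52 values.

52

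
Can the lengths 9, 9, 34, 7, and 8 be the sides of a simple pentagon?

For a pentagon, each side must be shorter than the sum of the others.
Here the longest side is 34, but the remaining 4 sides sum to only 33.

No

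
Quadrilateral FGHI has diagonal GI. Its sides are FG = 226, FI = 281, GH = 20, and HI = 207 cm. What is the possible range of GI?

187 < GI < 227

From triangle FGI: |226 − 281| < GI < 226 + 281, i.e. 55 < GI < 507.
From triangle HGI: 187 < GI < 227.
Both must hold, so GI lies in the intersection.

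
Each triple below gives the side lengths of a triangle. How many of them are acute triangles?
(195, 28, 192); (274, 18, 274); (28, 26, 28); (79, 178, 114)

2

(195,28,192): 28²+192² = 37648 < 38025 = 195² → obtuse
(274,18,274): 18²+274² = 75400 > 75076 = 274² → acute
(28,26,28): 26²+28² = 1460 > 784 = 28² → acute
(79,178,114): 79²+114² = 19237 < 31684 = 178² → obtuse
2 of the 4 are acute.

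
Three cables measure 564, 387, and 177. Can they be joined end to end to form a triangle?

The two shorter sides sum to 564, exactly equal to the longest side 564.
That gives only a degenerate (flat) triangle — the inequality must be strict.

No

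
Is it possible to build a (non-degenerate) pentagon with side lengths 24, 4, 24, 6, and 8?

A pentagon exists iff every side is shorter than the sum of the others — equivalently, the longest side is less than the sum of the rest.
Longest side 24 < 42 (sum of the remaining 4), so yes.

Yes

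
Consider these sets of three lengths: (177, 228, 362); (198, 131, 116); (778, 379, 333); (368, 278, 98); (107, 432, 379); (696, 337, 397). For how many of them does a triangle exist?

5

(177,228,362): 177+228 > 362 → valid
(116,131,198): 116+131 > 198 → valid
(333,379,778): 333+379 ≤ 778 → not valid
(98,278,368): 98+278 > 368 → valid
(107,379,432): 107+379 > 432 → valid
(337,397,696): 337+397 > 696 → valid
5 of the 6 triples form a triangle.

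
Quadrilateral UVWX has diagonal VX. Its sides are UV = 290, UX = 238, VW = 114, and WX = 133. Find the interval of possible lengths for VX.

From triangle UVX: |290 − 238| < VX < 290 + 238, i.e. 52 < VX < 528.
From triangle WVX: 19 < VX < 247.
Both must hold, so VX lies in the intersection.

52 < VX < 247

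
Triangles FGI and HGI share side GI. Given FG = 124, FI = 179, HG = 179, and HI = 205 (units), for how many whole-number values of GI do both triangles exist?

247

From triangle FGI: 55 < GI < 303.
From triangle HGI: 26 < GI < 384.
Intersection: 55 < GI < 303, so integers 56 through 302: 247 values.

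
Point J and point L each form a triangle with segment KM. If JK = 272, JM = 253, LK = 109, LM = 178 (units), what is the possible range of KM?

From triangle JKM: |272 − 253| < KM < 272 + 253, i.e. 19 < KM < 525.
From triangle LKM: 69 < KM < 287.
Both must hold, so KM lies in the intersection.

69 < KM < 287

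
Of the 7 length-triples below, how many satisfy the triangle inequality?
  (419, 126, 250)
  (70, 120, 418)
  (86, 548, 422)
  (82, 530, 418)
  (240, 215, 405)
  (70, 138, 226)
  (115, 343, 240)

(126,250,419): 126+250 ≤ 419 → not valid
(70,120,418): 70+120 ≤ 418 → not valid
(86,422,548): 86+422 ≤ 548 → not valid
(82,418,530): 82+418 ≤ 530 → not valid
(215,240,405): 215+240 > 405 → valid
(70,138,226): 70+138 ≤ 226 → not valid
(115,240,343): 115+240 > 343 → valid
2 of the 7 triples form a triangle.

2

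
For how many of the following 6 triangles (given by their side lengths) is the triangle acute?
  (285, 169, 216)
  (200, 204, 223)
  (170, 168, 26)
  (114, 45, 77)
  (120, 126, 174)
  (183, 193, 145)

(285,169,216): 169²+216² = 75217 < 81225 = 285² → obtuse
(200,204,223): 200²+204² = 81616 > 49729 = 223² → acute
(170,168,26): 26²+168² = 28900 = 170² → right
(114,45,77): 45²+77² = 7954 < 12996 = 114² → obtuse
(120,126,174): 120²+126² = 30276 = 174² → right
(183,193,145): 145²+183² = 54514 > 37249 = 193² → acute
2 of the 6 are acute.

2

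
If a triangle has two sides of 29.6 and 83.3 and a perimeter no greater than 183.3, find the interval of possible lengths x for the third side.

53.7 < x ≤ 70.4

Triangle inequality alone gives 53.7 < x < 112.9.
The perimeter condition gives x ≤ 183.3 − 29.6 − 83.3 = 70.4.
Intersecting the two: 53.7 < x ≤ 70.4.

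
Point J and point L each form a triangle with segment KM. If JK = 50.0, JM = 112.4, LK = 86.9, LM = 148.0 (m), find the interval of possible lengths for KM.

62.4 < KM < 162.4

From triangle JKM: |50.0 − 112.4| < KM < 50.0 + 112.4, i.e. 62.4 < KM < 162.4.
From triangle LKM: 61.1 < KM < 234.9.
Both must hold, so KM lies in the intersection.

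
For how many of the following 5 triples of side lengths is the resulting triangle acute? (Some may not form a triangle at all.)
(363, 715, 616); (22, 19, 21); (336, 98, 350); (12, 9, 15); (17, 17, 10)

(363,715,616): 363²+616² = 511225 = 715² → right
(22,19,21): 19²+21² = 802 > 484 = 22² → acute
(336,98,350): 98²+336² = 122500 = 350² → right
(12,9,15): 9²+12² = 225 = 15² → right
(17,17,10): 10²+17² = 389 > 289 = 17² → acute
2 of the 5 are acute.

2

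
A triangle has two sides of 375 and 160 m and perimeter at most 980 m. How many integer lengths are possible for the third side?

Triangle inequality: 215 < x < 535. Perimeter ≤ 980 gives x ≤ 980 − 375 − 160 = 445.
So 215 < x ≤ 445; integers 216 through 445: 230 values.

230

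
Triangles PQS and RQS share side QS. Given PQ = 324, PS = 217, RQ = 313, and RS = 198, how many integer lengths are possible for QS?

From triangle PQS: 107 < QS < 541.
From triangle RQS: 115 < QS < 511.
Intersection: 115 < QS < 511, so integers 116 through 510: 395 values.

395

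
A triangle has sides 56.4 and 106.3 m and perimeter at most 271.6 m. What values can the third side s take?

49.9 < s ≤ 108.9

Triangle inequality alone gives 49.9 < s < 162.7.
The perimeter condition gives s ≤ 271.6 − 56.4 − 106.3 = 108.9.
Intersecting the two: 49.9 < s ≤ 108.9.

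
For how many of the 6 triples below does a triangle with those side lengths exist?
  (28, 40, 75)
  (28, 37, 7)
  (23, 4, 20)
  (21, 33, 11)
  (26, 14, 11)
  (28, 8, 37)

1

(28,40,75): 28+40 ≤ 75 → not valid
(7,28,37): 7+28 ≤ 37 → not valid
(4,20,23): 4+20 > 23 → valid
(11,21,33): 11+21 ≤ 33 → not valid
(11,14,26): 11+14 ≤ 26 → not valid
(8,28,37): 8+28 ≤ 37 → not valid
1 of the 6 triples forms a triangle.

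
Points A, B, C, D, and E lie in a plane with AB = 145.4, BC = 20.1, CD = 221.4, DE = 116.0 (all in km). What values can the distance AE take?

0 ≤ AE ≤ 502.9 km

The maximum is all hops collinear in one direction: 145.4 + 20.1 + 221.4 + 116.0 = 502.9.
The longest hop is 221.4; the others sum to 281.5. Since 221.4 ≤ 281.5, the path can fold back on itself completely, so the minimum distance is 0.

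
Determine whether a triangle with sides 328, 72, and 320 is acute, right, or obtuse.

right

Compare the square of the longest side to the sum of squares of the other two: 72² + 320² = 107584 = 328².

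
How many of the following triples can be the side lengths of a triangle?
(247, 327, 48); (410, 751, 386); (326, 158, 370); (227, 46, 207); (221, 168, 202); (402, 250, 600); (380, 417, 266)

6

(48,247,327): 48+247 ≤ 327 → not valid
(386,410,751): 386+410 > 751 → valid
(158,326,370): 158+326 > 370 → valid
(46,207,227): 46+207 > 227 → valid
(168,202,221): 168+202 > 221 → valid
(250,402,600): 250+402 > 600 → valid
(266,380,417): 266+380 > 417 → valid
6 of the 7 triples form a triangle.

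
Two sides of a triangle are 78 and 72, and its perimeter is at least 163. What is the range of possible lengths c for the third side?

13 ≤ c < 150

Triangle inequality alone gives 6 < c < 150.
The perimeter condition gives c ≥ 163 − 78 − 72 = 13.
Intersecting the two: 13 ≤ c < 150.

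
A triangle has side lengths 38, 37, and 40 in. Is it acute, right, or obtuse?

acute

Compare the square of the longest side to the sum of squares of the other two: 37² + 38² = 2813 > 1600 = 40².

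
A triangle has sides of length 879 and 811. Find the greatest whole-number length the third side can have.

The third side must be strictly less than 879 + 811 = 1690.
The largest integer below 1690 is 1689.

1689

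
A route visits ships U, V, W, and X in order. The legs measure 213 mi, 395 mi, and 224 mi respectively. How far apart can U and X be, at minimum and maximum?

The maximum is all hops collinear in one direction: 213 + 395 + 224 = 832.
The longest hop is 395; the others sum to 437. Since 395 ≤ 437, the path can fold back on itself completely, so the minimum distance is 0.

0 ≤ UX ≤ 832 mi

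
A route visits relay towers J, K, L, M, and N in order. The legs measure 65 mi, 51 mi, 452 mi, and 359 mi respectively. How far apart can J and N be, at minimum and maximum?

The maximum is all hops collinear in one direction: 65 + 51 + 452 + 359 = 927.
The longest hop is 452; the others sum to 475. Since 452 ≤ 475, the path can fold back on itself completely, so the minimum distance is 0.

0 ≤ JN ≤ 927 mi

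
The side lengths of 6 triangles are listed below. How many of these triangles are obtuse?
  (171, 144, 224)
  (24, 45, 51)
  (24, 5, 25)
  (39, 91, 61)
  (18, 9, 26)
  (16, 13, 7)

5

(171,144,224): 144²+171² = 49977 < 50176 = 224² → obtuse
(24,45,51): 24²+45² = 2601 = 51² → right
(24,5,25): 5²+24² = 601 < 625 = 25² → obtuse
(39,91,61): 39²+61² = 5242 < 8281 = 91² → obtuse
(18,9,26): 9²+18² = 405 < 676 = 26² → obtuse
(16,13,7): 7²+13² = 218 < 256 = 16² → obtuse
5 of the 6 are obtuse.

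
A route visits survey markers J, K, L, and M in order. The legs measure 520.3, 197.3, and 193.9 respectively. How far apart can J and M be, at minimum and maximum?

129.1 ≤ JM ≤ 911.5

The maximum is all hops collinear in one direction: 520.3 + 197.3 + 193.9 = 911.5.
The longest hop is 520.3; the others sum to 391.2. Folding the others back against it leaves at least 520.3 − 391.2 = 129.1.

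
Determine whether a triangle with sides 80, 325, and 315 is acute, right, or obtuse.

right

Compare the square of the longest side to the sum of squares of the other two: 80² + 315² = 105625 = 325².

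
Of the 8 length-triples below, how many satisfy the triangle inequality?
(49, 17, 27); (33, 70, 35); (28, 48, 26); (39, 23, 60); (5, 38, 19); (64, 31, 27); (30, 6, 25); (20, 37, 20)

(17,27,49): 17+27 ≤ 49 → not valid
(33,35,70): 33+35 ≤ 70 → not valid
(26,28,48): 26+28 > 48 → valid
(23,39,60): 23+39 > 60 → valid
(5,19,38): 5+19 ≤ 38 → not valid
(27,31,64): 27+31 ≤ 64 → not valid
(6,25,30): 6+25 > 30 → valid
(20,20,37): 20+20 > 37 → valid
4 of the 8 triples form a triangle.

4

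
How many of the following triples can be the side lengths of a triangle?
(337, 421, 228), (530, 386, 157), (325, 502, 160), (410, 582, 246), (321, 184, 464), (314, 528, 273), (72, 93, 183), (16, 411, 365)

(228,337,421): 228+337 > 421 → valid
(157,386,530): 157+386 > 530 → valid
(160,325,502): 160+325 ≤ 502 → not valid
(246,410,582): 246+410 > 582 → valid
(184,321,464): 184+321 > 464 → valid
(273,314,528): 273+314 > 528 → valid
(72,93,183): 72+93 ≤ 183 → not valid
(16,365,411): 16+365 ≤ 411 → not valid
5 of the 8 triples form a triangle.

5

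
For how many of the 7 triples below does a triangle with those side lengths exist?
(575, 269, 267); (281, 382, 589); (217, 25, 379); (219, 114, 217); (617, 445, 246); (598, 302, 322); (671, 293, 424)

5

(267,269,575): 267+269 ≤ 575 → not valid
(281,382,589): 281+382 > 589 → valid
(25,217,379): 25+217 ≤ 379 → not valid
(114,217,219): 114+217 > 219 → valid
(246,445,617): 246+445 > 617 → valid
(302,322,598): 302+322 > 598 → valid
(293,424,671): 293+424 > 671 → valid
5 of the 7 triples form a triangle.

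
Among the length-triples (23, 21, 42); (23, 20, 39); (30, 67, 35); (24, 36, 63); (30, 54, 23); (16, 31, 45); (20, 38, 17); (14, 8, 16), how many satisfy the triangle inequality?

(21,23,42): 21+23 > 42 → valid
(20,23,39): 20+23 > 39 → valid
(30,35,67): 30+35 ≤ 67 → not valid
(24,36,63): 24+36 ≤ 63 → not valid
(23,30,54): 23+30 ≤ 54 → not valid
(16,31,45): 16+31 > 45 → valid
(17,20,38): 17+20 ≤ 38 → not valid
(8,14,16): 8+14 > 16 → valid
4 of the 8 triples form a triangle.

4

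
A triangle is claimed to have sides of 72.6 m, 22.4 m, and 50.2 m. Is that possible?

The two shorter sides sum to 72.6, exactly equal to the longest side 72.6.
That gives only a degenerate (flat) triangle — the inequality must be strict.

No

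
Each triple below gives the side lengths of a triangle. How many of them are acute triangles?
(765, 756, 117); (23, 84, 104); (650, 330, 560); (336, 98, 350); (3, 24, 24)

(765,756,117): 117²+756² = 585225 = 765² → right
(23,84,104): 23²+84² = 7585 < 10816 = 104² → obtuse
(650,330,560): 330²+560² = 422500 = 650² → right
(336,98,350): 98²+336² = 122500 = 350² → right
(3,24,24): 3²+24² = 585 > 576 = 24² → acute
1 of the 5 is acute.

1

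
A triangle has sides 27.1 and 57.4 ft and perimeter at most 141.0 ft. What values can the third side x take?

30.3 < x ≤ 56.5 ft

Triangle inequality alone gives 30.3 < x < 84.5.
The perimeter condition gives x ≤ 141.0 − 27.1 − 57.4 = 56.5.
Intersecting the two: 30.3 < x ≤ 56.5.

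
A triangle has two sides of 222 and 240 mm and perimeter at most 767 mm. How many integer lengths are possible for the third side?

287

Triangle inequality: 18 < x < 462. Perimeter ≤ 767 gives x ≤ 767 − 222 − 240 = 305.
So 18 < x ≤ 305; integers 19 through 305: 287 values.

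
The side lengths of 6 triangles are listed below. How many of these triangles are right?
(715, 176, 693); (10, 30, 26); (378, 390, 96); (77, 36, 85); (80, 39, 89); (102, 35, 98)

4

(715,176,693): 176²+693² = 511225 = 715² → right
(10,30,26): 10²+26² = 776 < 900 = 30² → obtuse
(378,390,96): 96²+378² = 152100 = 390² → right
(77,36,85): 36²+77² = 7225 = 85² → right
(80,39,89): 39²+80² = 7921 = 89² → right
(102,35,98): 35²+98² = 10829 > 10404 = 102² → acute
4 of the 6 are right.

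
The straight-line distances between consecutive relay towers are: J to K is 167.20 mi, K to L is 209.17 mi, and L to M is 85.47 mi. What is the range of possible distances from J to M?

0 ≤ JM ≤ 461.84 mi

The maximum is all hops collinear in one direction: 167.20 + 209.17 + 85.47 = 461.84.
The longest hop is 209.17; the others sum to 252.67. Since 209.17 ≤ 252.67, the path can fold back on itself completely, so the minimum distance is 0.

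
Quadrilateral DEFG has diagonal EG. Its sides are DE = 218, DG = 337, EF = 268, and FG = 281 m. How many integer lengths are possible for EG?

From triangle DEG: 119 < EG < 555.
From triangle FEG: 13 < EG < 549.
Intersection: 119 < EG < 549, so integers 120 through 548: 429 values.

429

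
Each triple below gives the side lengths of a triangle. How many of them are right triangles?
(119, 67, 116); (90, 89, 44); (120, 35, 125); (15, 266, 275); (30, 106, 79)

(119,67,116): 67²+116² = 17945 > 14161 = 119² → acute
(90,89,44): 44²+89² = 9857 > 8100 = 90² → acute
(120,35,125): 35²+120² = 15625 = 125² → right
(15,266,275): 15²+266² = 70981 < 75625 = 275² → obtuse
(30,106,79): 30²+79² = 7141 < 11236 = 106² → obtuse
1 of the 5 is right.

1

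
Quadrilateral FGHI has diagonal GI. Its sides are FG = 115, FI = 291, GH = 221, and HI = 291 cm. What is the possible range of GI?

176 < GI < 406

From triangle FGI: |115 − 291| < GI < 115 + 291, i.e. 176 < GI < 406.
From triangle HGI: 70 < GI < 512.
Both must hold, so GI lies in the intersection.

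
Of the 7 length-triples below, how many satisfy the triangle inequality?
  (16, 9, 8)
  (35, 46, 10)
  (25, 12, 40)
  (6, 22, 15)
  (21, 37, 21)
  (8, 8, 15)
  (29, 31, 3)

(8,9,16): 8+9 > 16 → valid
(10,35,46): 10+35 ≤ 46 → not valid
(12,25,40): 12+25 ≤ 40 → not valid
(6,15,22): 6+15 ≤ 22 → not valid
(21,21,37): 21+21 > 37 → valid
(8,8,15): 8+8 > 15 → valid
(3,29,31): 3+29 > 31 → valid
4 of the 7 triples form a triangle.

4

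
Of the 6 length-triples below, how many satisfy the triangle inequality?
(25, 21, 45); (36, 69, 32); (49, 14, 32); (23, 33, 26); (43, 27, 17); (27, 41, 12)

3

(21,25,45): 21+25 > 45 → valid
(32,36,69): 32+36 ≤ 69 → not valid
(14,32,49): 14+32 ≤ 49 → not valid
(23,26,33): 23+26 > 33 → valid
(17,27,43): 17+27 > 43 → valid
(12,27,41): 12+27 ≤ 41 → not valid
3 of the 6 triples form a triangle.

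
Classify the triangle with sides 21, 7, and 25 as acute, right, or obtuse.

obtuse

Compare the square of the longest side to the sum of squares of the other two: 7² + 21² = 490 < 625 = 25².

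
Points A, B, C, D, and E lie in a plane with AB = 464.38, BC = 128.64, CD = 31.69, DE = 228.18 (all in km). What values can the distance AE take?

The maximum is all hops collinear in one direction: 464.38 + 128.64 + 31.69 + 228.18 = 852.89.
The longest hop is 464.38; the others sum to 388.51. Folding the others back against it leaves at least 464.38 − 388.51 = 75.87.

75.87 ≤ AE ≤ 852.89 km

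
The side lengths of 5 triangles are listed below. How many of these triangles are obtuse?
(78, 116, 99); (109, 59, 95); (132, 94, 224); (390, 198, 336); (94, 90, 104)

(78,116,99): 78²+99² = 15885 > 13456 = 116² → acute
(109,59,95): 59²+95² = 12506 > 11881 = 109² → acute
(132,94,224): 94²+132² = 26260 < 50176 = 224² → obtuse
(390,198,336): 198²+336² = 152100 = 390² → right
(94,90,104): 90²+94² = 16936 > 10816 = 104² → acute
1 of the 5 is obtuse.

1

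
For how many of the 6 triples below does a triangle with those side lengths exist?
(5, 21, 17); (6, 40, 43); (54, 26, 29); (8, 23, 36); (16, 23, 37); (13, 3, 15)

(5,17,21): 5+17 > 21 → valid
(6,40,43): 6+40 > 43 → valid
(26,29,54): 26+29 > 54 → valid
(8,23,36): 8+23 ≤ 36 → not valid
(16,23,37): 16+23 > 37 → valid
(3,13,15): 3+13 > 15 → valid
5 of the 6 triples form a triangle.

5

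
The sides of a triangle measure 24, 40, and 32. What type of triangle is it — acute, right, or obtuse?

Compare the square of the longest side to the sum of squares of the other two: 24² + 32² = 1600 = 40².

right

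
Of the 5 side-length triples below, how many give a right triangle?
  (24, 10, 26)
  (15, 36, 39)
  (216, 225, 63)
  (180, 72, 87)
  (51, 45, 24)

(24,10,26): 10²+24² = 676 = 26² → right
(15,36,39): 15²+36² = 1521 = 39² → right
(216,225,63): 63²+216² = 50625 = 225² → right
(180,72,87): 72+87 ≤ 180, not a triangle
(51,45,24): 24²+45² = 2601 = 51² → right
4 of the 5 are right.

4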